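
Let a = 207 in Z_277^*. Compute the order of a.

69

The order of 207 must divide p − 1 = 276 = 2^2 · 3 · 23.
Divisors: 1, 2, 3, 4, 6, 12, 23, 46, 69, 92, 138, 276.
Check each in increasing order: 207^1 ≡ 207;  207^2 ≡ 191;  207^3 ≡ 203;  207^4 ≡ 194;  207^6 ≡ 213;  207^12 ≡ 218;  207^23 ≡ 160;  207^46 ≡ 116;  207^69 ≡ 1.
Smallest exponent giving 1 is 69.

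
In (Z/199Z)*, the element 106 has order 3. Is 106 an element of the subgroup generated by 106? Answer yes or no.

yes

106 ∈ ⟨106⟩ iff 106^3 ≡ 1 (mod 199), since |⟨106⟩| = 3.
106^3 mod 199 = 1.
Since 1 = 1, 106 lies in the subgroup.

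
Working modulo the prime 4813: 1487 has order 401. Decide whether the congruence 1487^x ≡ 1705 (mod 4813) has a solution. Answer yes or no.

yes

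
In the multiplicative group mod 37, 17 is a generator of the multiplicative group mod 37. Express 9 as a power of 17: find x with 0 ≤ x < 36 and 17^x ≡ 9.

Successive powers of 17 modulo 37:
  17^0=1  17^1=17  17^2=30  17^3=29  17^4=12  17^5=19
  17^6=27  17^7=15  17^8=33  17^9=6  17^10=28  17^11=32
  17^12=26  17^13=35  17^14=3  17^15=14  17^16=16  17^17=13
  17^18=36  17^19=20  17^20=7  17^21=8  17^22=25  17^23=18
  17^24=10  17^25=22  17^26=4  17^27=31  17^28=9
So 17^28 ≡ 9 (mod 37), giving x = 28.

28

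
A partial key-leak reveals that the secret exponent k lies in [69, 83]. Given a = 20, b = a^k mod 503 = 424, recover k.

Compute 20^69 mod 503 = 382, then multiply by 20 repeatedly:
  20^69=382  20^70=95  20^71=391  20^72=275  20^73=470
  20^74=346  20^75=381  20^76=75  20^77=494  20^78=323
  20^79=424
Found 424 at exponent 79.

79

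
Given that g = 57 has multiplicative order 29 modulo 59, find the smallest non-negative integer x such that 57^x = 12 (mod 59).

23

Successive powers of 57 modulo 59:
  57^0=1  57^1=57  57^2=4  57^3=51  57^4=16  57^5=27
  57^6=5  57^7=49  57^8=20  57^9=19  57^10=21  57^11=17
  57^12=25  57^13=9  57^14=41  57^15=36  57^16=46  57^17=26
  57^18=7  57^19=45  57^20=28  57^21=3  57^22=53  57^23=12
So 57^23 ≡ 12 (mod 59), giving x = 23.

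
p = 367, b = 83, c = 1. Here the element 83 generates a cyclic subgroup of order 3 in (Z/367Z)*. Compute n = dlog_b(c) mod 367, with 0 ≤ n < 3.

0

Successive powers of 83 modulo 367:
  83^0=1
So 83^0 ≡ 1 (mod 367), giving n = 0.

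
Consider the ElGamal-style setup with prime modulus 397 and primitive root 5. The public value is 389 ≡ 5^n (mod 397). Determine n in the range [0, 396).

135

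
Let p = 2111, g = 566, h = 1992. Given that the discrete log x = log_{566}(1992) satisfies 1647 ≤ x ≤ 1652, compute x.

1649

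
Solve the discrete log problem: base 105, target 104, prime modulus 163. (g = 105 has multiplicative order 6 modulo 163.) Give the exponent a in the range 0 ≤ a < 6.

2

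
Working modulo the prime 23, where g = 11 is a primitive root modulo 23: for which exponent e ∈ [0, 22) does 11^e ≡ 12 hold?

12

Successive powers of 11 modulo 23:
  11^0=1  11^1=11  11^2=6  11^3=20  11^4=13  11^5=5
  11^6=9  11^7=7  11^8=8  11^9=19  11^10=2  11^11=22
  11^12=12
So 11^12 ≡ 12 (mod 23), giving e = 12.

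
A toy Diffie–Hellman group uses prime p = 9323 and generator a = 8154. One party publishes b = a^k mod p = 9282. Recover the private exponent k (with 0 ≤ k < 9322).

6609

Baby-step giant-step with m = ceil(sqrt(9322)) = 97.
Baby table (8154^j mod 9323 for j=0..96):
  0:1  1:8154  2:5403  3:4887  4:2096  5:1725  6:6566  7:6498
  8:2083  9:7599  10:1588  11:8228  12:2804  13:3820  14:137  15:7661
  16:3694  17:7586  18:7462  19:3250  20:4534  21:4541  22:5681  23:6210
  24:3127  25:8476  26:1905  27:1252  28:123  29:5381  30:2636  31:4429
  32:6087  33:7069  34:5840  35:6799  36:4488  37:2377  38:8864  39:5160
  40:9264  41:3710  42:7528  43:680  44:6858  45:778  46:4172  47:8184
  48:7625  49:8486  50:8861  51:8667  52:2378  53:7695  54:1240  55:4828
  56:5806  57:9253  58:7246  59:4033  60:2861  61:2448  62:449  63:6530
  64:1967  65:3358  66:8804  67:716  68:2066  69:8826  70:2967  71:9056
  72:4464  73:2464  74:391  75:9071  76:5575  77:8925  78:8435  79:3219
  80:3481  81:4862  82:3352  83:6495  84:5590  85:713  86:5573  87:1940
  88:6952  89:2768  90:8612  91:1412  92:8866  93:2822  94:1424  95:4161
  96:2397
Giant step factor: 8154^(-97) ≡ 8788 (mod 9323).
Scan 9282·8788^i mod 9323 for i = 0, 1, …:
  i=0: 9282   i=1: 3289   i=2: 2432   i=3: 4100
  i=4: 6728   i=5: 8521   i=6: 212   i=7: 7779
  i=8: 5616   i=9: 6769     …   i=67: 2084
  i=68: 3820
Match at i=68, j=13: k = 68·97 + 13 = 6609.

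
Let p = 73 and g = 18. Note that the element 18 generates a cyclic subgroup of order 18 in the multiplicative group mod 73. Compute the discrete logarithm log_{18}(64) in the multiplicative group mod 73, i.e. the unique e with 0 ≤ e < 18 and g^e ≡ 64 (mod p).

Successive powers of 18 modulo 73:
  18^0=1  18^1=18  18^2=32  18^3=65  18^4=2  18^5=36
  18^6=64
So 18^6 ≡ 64 (mod 73), giving e = 6.

6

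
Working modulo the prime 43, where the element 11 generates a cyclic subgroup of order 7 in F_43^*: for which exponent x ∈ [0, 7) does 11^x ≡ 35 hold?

2

Successive powers of 11 modulo 43:
  11^0=1  11^1=11  11^2=35
So 11^2 ≡ 35 (mod 43), giving x = 2.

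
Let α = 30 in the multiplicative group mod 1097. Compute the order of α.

137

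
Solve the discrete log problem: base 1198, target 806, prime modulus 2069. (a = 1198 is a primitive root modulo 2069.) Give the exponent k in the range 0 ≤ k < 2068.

1667

Baby-step giant-step with m = ceil(sqrt(2068)) = 46.
Baby table (1198^j mod 2069 for j=0..45):
  0:1  1:1198  2:1387  3:219  4:1668  5:1679  6:374  7:1148
  8:1488  9:1215  10:1063  11:1039  12:1253  13:1069  14:2020  15:1299
  16:314  17:1683  18:1028  19:489  20:295  21:1680  22:1572  23:466
  24:1707  25:814  26:673  27:1413  28:332  29:488  30:1166  31:293
  32:1353  33:867  34:28  35:440  36:1594  37:1994  38:1186  39:1494
  40:127  41:1109  42:284  43:916  44:798  45:126
Giant step factor: 1198^(-46) ≡ 1976 (mod 2069).
Scan 806·1976^i mod 2069 for i = 0, 1, …:
  i=0: 806   i=1: 1595   i=2: 633   i=3: 1132
  i=4: 243   i=5: 160   i=6: 1672   i=7: 1748
  i=8: 887   i=9: 269     …   i=35: 634
  i=36: 1039
Match at i=36, j=11: k = 36·46 + 11 = 1667.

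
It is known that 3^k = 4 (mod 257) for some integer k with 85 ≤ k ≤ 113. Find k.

96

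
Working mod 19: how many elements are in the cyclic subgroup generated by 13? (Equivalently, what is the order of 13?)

18

The order of 13 must divide p − 1 = 18 = 2 · 3^2.
Divisors: 1, 2, 3, 6, 9, 18.
Check each in increasing order: 13^1 ≡ 13;  13^2 ≡ 17;  13^3 ≡ 12;  13^6 ≡ 11;  13^9 ≡ 18;  13^18 ≡ 1.
Smallest exponent giving 1 is 18.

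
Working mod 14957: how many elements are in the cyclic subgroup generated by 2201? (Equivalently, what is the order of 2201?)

3739

The order of 2201 must divide p − 1 = 14956 = 2^2 · 3739.
Divisors: 1, 2, 4, 3739, 7478, 14956.
Check each in increasing order: 2201^1 ≡ 2201;  2201^2 ≡ 13290;  2201^4 ≡ 11844;  2201^3739 ≡ 1.
Smallest exponent giving 1 is 3739.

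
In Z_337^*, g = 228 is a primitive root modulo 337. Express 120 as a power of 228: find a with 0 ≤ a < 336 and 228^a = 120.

157

Baby-step giant-step with m = ceil(sqrt(336)) = 19.
Baby table (228^j mod 337 for j=0..18):
  0:1  1:228  2:86  3:62  4:319  5:277  6:137  7:232
  8:324  9:69  10:230  11:205  12:234  13:106  14:241  15:17
  16:169  17:114  18:43
Giant step factor: 228^(-19) ≡ 87 (mod 337).
Scan 120·87^i mod 337 for i = 0, 1, …:
  i=0: 120   i=1: 330   i=2: 65   i=3: 263
  i=4: 302   i=5: 325   i=6: 304   i=7: 162
  i=8: 277
Match at i=8, j=5: a = 8·19 + 5 = 157.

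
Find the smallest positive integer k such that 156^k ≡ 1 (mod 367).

122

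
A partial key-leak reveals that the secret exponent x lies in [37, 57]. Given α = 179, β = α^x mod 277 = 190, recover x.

Compute 179^37 mod 277 = 77, then multiply by 179 repeatedly:
  179^37=77  179^38=210  179^39=195  179^40=3  179^41=260
  179^42=4  179^43=162  179^44=190
Found 190 at exponent 44.

44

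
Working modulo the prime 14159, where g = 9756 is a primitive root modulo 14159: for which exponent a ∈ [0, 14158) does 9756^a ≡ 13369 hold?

1482

Baby-step giant-step with m = ceil(sqrt(14158)) = 119.
Baby table (9756^j mod 14159 for j=0..118):
  0:1  1:9756  2:2738  3:8054  4:6533  5:6289  6:4537  7:1938
  8:4863  9:10778  10:5434  11:2808  12:11342  13:14126  14:3709  15:8759
  16:3239  17:10955  18:4848  19:6028  20:6841  21:9429  22:12460  23:4745
  24:6449  25:8007  26:1089  27:5034  28:8292  29:6385  30:6619  31:9924
  32:13461  33:791  34:341  35:13590  36:13323  37:13727  38:4790  39:6540
  40:3786  41:9544  42:1680  43:8117  44:12324  45:8875  46:2215  47:2906
  48:4618  49:13429  50:97  51:11838  52:10724  53:2493  54:10705  55:1196
  56:1160  57:3919  58:4464  59:11859  60:3215  61:3355  62:9931  63:10958
  64:5798  65:83  66:2685  67:710  68:3009  69:4197  70:12263  71:8437
  72:5105  73:7177  74:2557  75:12093  76:6520  77:6892  78:11420  79:10508
  80:4888  81:13975  82:3089  83:5932  84:4759  85:1443  86:3862  87:573
  88:11542  89:11384  90:13267  91:5433  92:7211  93:8604  94:6072  95:11335
  96:2470  97:12861  98:9017  99:14144  100:9409  101:1407  102:6621  103:1118
  104:4778  105:2740  106:13407  107:12009  108:8238  109:3444  110:357  111:13937
  112:495  113:1001  114:10205  115:8051  116:5583  117:12234  118:8693
Giant step factor: 9756^(-119) ≡ 2438 (mod 14159).
Scan 13369·2438^i mod 14159 for i = 0, 1, …:
  i=0: 13369   i=1: 13763   i=2: 11523   i=3: 1618
  i=4: 8482   i=5: 6976   i=6: 2529   i=7: 6537
  i=8: 8331   i=9: 6972   i=10: 6936   i=11: 4122
  i=12: 10705
Match at i=12, j=54: a = 12·119 + 54 = 1482.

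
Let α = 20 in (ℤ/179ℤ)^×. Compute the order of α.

The order of 20 must divide p − 1 = 178 = 2 · 89.
Divisors: 1, 2, 89, 178.
Check each in increasing order: 20^1 ≡ 20;  20^2 ≡ 42;  20^89 ≡ 1.
Smallest exponent giving 1 is 89.

89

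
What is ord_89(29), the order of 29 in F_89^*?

88

The order of 29 must divide p − 1 = 88 = 2^3 · 11.
Divisors: 1, 2, 4, 8, 11, 22, 44, 88.
Check each in increasing order: 29^1 ≡ 29;  29^2 ≡ 40;  29^4 ≡ 87;  29^8 ≡ 4;  29^11 ≡ 12;  29^22 ≡ 55;  29^44 ≡ 88;  29^88 ≡ 1.
Smallest exponent giving 1 is 88.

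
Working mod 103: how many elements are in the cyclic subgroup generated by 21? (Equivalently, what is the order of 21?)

102

The order of 21 must divide p − 1 = 102 = 2 · 3 · 17.
Divisors: 1, 2, 3, 6, 17, 34, 51, 102.
Check each in increasing order: 21^1 ≡ 21;  21^2 ≡ 29;  21^3 ≡ 94;  21^6 ≡ 81;  21^17 ≡ 57;  21^34 ≡ 56;  21^51 ≡ 102;  21^102 ≡ 1.
Smallest exponent giving 1 is 102.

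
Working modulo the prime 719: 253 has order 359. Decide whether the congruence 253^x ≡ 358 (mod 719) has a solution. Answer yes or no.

no

358 ∈ ⟨253⟩ iff 358^359 ≡ 1 (mod 719), since |⟨253⟩| = 359.
358^359 mod 719 = 718.
Since 718 ≠ 1, 358 does not lie in the subgroup.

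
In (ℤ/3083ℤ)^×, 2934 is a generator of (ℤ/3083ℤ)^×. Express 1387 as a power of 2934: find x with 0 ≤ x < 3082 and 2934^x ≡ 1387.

1374

Baby-step giant-step with m = ceil(sqrt(3082)) = 56.
Baby table (2934^j mod 3083 for j=0..55):
  0:1  1:2934  2:620  3:110  4:2108  5:374  6:2851  7:655
  8:1061  9:2227  10:1141  11:2639  12:1413  13:2190  14:488  15:1280
  16:426  17:1269  18:2065  19:615  20:855  21:2091  22:2907  23:1560
  24:1868  25:2221  26:2035  27:2002  28:753  29:1874  30:1327  31:2672
  32:2662  33:1069  34:1035  35:3018  36:436  37:2862  38:2099  39:1715
  40:354  41:2748  42:587  43:1944  44:146  45:2910  46:1113  47:645
  48:2551  49:2193  50:41  51:57  52:756  53:1427  54:104  55:3002
Giant step factor: 2934^(-56) ≡ 211 (mod 3083).
Scan 1387·211^i mod 3083 for i = 0, 1, …:
  i=0: 1387   i=1: 2855   i=2: 1220   i=3: 1531
  i=4: 2409   i=5: 2687   i=6: 2768   i=7: 1361
  i=8: 452   i=9: 2882     …   i=23: 2461
  i=24: 1327
Match at i=24, j=30: x = 24·56 + 30 = 1374.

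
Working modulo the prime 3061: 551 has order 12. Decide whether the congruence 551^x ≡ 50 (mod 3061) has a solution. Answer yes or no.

yes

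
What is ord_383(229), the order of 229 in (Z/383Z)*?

191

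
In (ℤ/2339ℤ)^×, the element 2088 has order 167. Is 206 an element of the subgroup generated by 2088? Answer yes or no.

206 ∈ ⟨2088⟩ iff 206^167 ≡ 1 (mod 2339), since |⟨2088⟩| = 167.
206^167 mod 2339 = 190.
Since 190 ≠ 1, 206 does not lie in the subgroup.

no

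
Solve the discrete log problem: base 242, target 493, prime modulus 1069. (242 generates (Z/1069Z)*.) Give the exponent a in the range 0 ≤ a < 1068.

16

Baby-step giant-step with m = ceil(sqrt(1068)) = 33.
Baby table (242^j mod 1069 for j=0..32):
  0:1  1:242  2:838  3:755  4:980  5:911  6:248  7:152
  8:438  9:165  10:377  11:369  12:571  13:281  14:655  15:298
  16:493  17:647  18:500  19:203  20:1021  21:143  22:398  23:106
  24:1065  25:101  26:924  27:187  28:356  29:632  30:77  31:461
  32:386
Giant step factor: 242^(-33) ≡ 954 (mod 1069).
Scan 493·954^i mod 1069 for i = 0, 1, …:
  i=0: 493
Match at i=0, j=16: a = 0·33 + 16 = 16.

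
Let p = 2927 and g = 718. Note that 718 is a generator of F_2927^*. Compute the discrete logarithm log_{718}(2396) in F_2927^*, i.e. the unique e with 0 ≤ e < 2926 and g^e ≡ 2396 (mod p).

1492

Baby-step giant-step with m = ceil(sqrt(2926)) = 55.
Baby table (718^j mod 2927 for j=0..54):
  0:1  1:718  2:372  3:739  4:815  5:2697  6:1699  7:2250
  8:2723  9:2805  10:214  11:1448  12:579  13:88  14:1717  15:539
  16:638  17:1472  18:249  19:235  20:1891  21:2537  22:972  23:1270
  24:1563  25:1193  26:1890  27:1819  28:600  29:531  30:748  31:1423
  32:191  33:2496  34:804  35:653  36:534  37:2902  38:2539  39:2408
  40:2014  41:114  42:2823  43:1430  44:2290  45:2173  46:123  47:504
  48:1851  49:160  50:727  51:980  52:1160  53:1612  54:1251
Giant step factor: 718^(-55) ≡ 1499 (mod 2927).
Scan 2396·1499^i mod 2927 for i = 0, 1, …:
  i=0: 2396   i=1: 175   i=2: 1822   i=3: 287
  i=4: 2871   i=5: 939   i=6: 2601   i=7: 135
  i=8: 402   i=9: 2563     …   i=26: 2372
  i=27: 2250
Match at i=27, j=7: e = 27·55 + 7 = 1492.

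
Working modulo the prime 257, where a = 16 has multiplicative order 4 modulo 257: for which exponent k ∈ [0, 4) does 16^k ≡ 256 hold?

2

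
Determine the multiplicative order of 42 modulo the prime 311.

The order of 42 must divide p − 1 = 310 = 2 · 5 · 31.
Divisors: 1, 2, 5, 10, 31, 62, 155, 310.
Check each in increasing order: 42^1 ≡ 42;  42^2 ≡ 209;  42^5 ≡ 13;  42^10 ≡ 169;  42^31 ≡ 6;  42^62 ≡ 36;  42^155 ≡ 1.
Smallest exponent giving 1 is 155.

155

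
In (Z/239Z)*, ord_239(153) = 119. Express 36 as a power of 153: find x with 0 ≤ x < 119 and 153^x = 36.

Baby-step giant-step with m = ceil(sqrt(119)) = 11.
Baby table (153^j mod 239 for j=0..10):
  0:1  1:153  2:226  3:162  4:169  5:45  6:193  7:132
  8:120  9:196  10:113
Giant step factor: 153^(-11) ≡ 180 (mod 239).
Scan 36·180^i mod 239 for i = 0, 1, …:
  i=0: 36   i=1: 27   i=2: 80   i=3: 60
  i=4: 45
Match at i=4, j=5: x = 4·11 + 5 = 49.

49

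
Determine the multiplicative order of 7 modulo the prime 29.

The order of 7 must divide p − 1 = 28 = 2^2 · 7.
Divisors: 1, 2, 4, 7, 14, 28.
Check each in increasing order: 7^1 ≡ 7;  7^2 ≡ 20;  7^4 ≡ 23;  7^7 ≡ 1.
Smallest exponent giving 1 is 7.

7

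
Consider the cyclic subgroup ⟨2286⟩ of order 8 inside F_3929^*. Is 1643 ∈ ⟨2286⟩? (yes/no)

⟨2286⟩ has order 8; its elements mod 3929 are {1, 226, 1643, 1937, 1992, 2286, 3703, 3928}.
1643 is in this set.

yes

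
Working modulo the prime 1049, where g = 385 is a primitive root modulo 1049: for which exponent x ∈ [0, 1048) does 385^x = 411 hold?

Baby-step giant-step with m = ceil(sqrt(1048)) = 33.
Baby table (385^j mod 1049 for j=0..32):
  0:1  1:385  2:316  3:1025  4:201  5:808  6:576  7:421
  8:539  9:862  10:386  11:701  12:292  13:177  14:1009  15:335
  16:997  17:960  18:352  19:199  20:38  21:993  22:469  23:137
  24:295  25:283  26:908  27:263  28:551  29:237  30:1031  31:413
  32:606
Giant step factor: 385^(-33) ≡ 17 (mod 1049).
Scan 411·17^i mod 1049 for i = 0, 1, …:
  i=0: 411   i=1: 693   i=2: 242   i=3: 967
  i=4: 704   i=5: 429   i=6: 999   i=7: 199
Match at i=7, j=19: x = 7·33 + 19 = 250.

250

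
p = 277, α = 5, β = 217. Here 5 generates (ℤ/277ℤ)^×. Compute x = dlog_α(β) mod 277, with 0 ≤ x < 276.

69

Baby-step giant-step with m = ceil(sqrt(276)) = 17.
Baby table (5^j mod 277 for j=0..16):
  0:1  1:5  2:25  3:125  4:71  5:78  6:113  7:11
  8:55  9:275  10:267  11:227  12:27  13:135  14:121  15:51
  16:255
Giant step factor: 5^(-17) ≡ 209 (mod 277).
Scan 217·209^i mod 277 for i = 0, 1, …:
  i=0: 217   i=1: 202   i=2: 114   i=3: 4
  i=4: 5
Match at i=4, j=1: x = 4·17 + 1 = 69.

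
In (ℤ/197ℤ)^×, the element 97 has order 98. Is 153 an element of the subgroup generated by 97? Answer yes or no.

no

153 ∈ ⟨97⟩ iff 153^98 ≡ 1 (mod 197), since |⟨97⟩| = 98.
153^98 mod 197 = 196.
Since 196 ≠ 1, 153 does not lie in the subgroup.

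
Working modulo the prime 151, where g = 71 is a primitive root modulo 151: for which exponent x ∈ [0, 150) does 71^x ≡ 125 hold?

Baby-step giant-step with m = ceil(sqrt(150)) = 13.
Baby table (71^j mod 151 for j=0..12):
  0:1  1:71  2:58  3:41  4:42  5:113  6:20  7:61
  8:103  9:65  10:85  11:146  12:98
Giant step factor: 71^(-13) ≡ 63 (mod 151).
Scan 125·63^i mod 151 for i = 0, 1, …:
  i=0: 125   i=1: 23   i=2: 90   i=3: 83
  i=4: 95   i=5: 96   i=6: 8   i=7: 51
  i=8: 42
Match at i=8, j=4: x = 8·13 + 4 = 108.

108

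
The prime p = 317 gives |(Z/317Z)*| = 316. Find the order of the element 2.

The order of 2 must divide p − 1 = 316 = 2^2 · 79.
Divisors: 1, 2, 4, 79, 158, 316.
Check each in increasing order: 2^1 ≡ 2;  2^2 ≡ 4;  2^4 ≡ 16;  2^79 ≡ 203;  2^158 ≡ 316;  2^316 ≡ 1.
Smallest exponent giving 1 is 316.

316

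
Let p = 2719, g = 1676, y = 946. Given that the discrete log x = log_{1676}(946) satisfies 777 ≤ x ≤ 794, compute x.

789

Compute 1676^777 mod 2719 = 139, then multiply by 1676 repeatedly:
  1676^777=139  1676^778=1849  1676^779=1983  1676^780=890  1676^781=1628
  1676^782=1371  1676^783=241  1676^784=1504  1676^785=191  1676^786=1993
  1676^787=1336  1676^788=1399  1676^789=946
Found 946 at exponent 789.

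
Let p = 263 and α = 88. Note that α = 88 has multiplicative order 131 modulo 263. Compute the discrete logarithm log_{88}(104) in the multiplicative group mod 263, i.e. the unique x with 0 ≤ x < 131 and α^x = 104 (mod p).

45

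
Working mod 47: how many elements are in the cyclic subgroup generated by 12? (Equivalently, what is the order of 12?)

23

The order of 12 must divide p − 1 = 46 = 2 · 23.
Divisors: 1, 2, 23, 46.
Check each in increasing order: 12^1 ≡ 12;  12^2 ≡ 3;  12^23 ≡ 1.
Smallest exponent giving 1 is 23.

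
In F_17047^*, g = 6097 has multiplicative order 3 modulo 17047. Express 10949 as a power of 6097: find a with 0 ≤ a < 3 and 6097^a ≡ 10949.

2

Successive powers of 6097 modulo 17047:
  6097^0=1  6097^1=6097  6097^2=10949
So 6097^2 ≡ 10949 (mod 17047), giving a = 2.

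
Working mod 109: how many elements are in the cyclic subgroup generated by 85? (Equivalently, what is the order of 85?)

108

The order of 85 must divide p − 1 = 108 = 2^2 · 3^3.
Divisors: 1, 2, 3, 4, 6, 9, 12, 18, 27, 36, 54, 108.
Check each in increasing order: 85^1 ≡ 85;  85^2 ≡ 31;  85^3 ≡ 19;  85^4 ≡ 89;  85^6 ≡ 34;  85^9 ≡ 101;  85^12 ≡ 66;  85^18 ≡ 64;  85^27 ≡ 33;  85^36 ≡ 63;  85^54 ≡ 108;  85^108 ≡ 1.
Smallest exponent giving 1 is 108.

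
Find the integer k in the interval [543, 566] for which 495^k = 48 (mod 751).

555

Compute 495^543 mod 751 = 603, then multiply by 495 repeatedly:
  495^543=603  495^544=338  495^545=588  495^546=423  495^547=607
  495^548=65  495^549=633  495^550=168  495^551=550  495^552=388
  495^553=555  495^554=610  495^555=48
Found 48 at exponent 555.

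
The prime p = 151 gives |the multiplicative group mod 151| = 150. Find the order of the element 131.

50

The order of 131 must divide p − 1 = 150 = 2 · 3 · 5^2.
Divisors: 1, 2, 3, 5, 6, 10, 15, 25, 30, 50, 75, 150.
Check each in increasing order: 131^1 ≡ 131;  131^2 ≡ 98;  131^3 ≡ 3;  131^5 ≡ 143;  131^6 ≡ 9;  131^10 ≡ 64;  131^15 ≡ 92;  131^25 ≡ 150;  131^30 ≡ 8;  131^50 ≡ 1.
Smallest exponent giving 1 is 50.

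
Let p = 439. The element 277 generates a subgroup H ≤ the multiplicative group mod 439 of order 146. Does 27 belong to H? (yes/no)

yes

27 ∈ ⟨277⟩ iff 27^146 ≡ 1 (mod 439), since |⟨277⟩| = 146.
27^146 mod 439 = 1.
Since 1 = 1, 27 lies in the subgroup.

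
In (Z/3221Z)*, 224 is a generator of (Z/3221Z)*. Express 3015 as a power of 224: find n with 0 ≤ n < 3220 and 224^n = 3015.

Baby-step giant-step with m = ceil(sqrt(3220)) = 57.
Baby table (224^j mod 3221 for j=0..56):
  0:1  1:224  2:1861  3:1355  4:746  5:2833  6:55  7:2657
  8:2504  9:442  10:2378  11:1207  12:3025  13:1190  14:2438  15:1763
  16:1950  17:1965  18:2104  19:1030  20:2029  21:335  22:957  23:1782
  24:2985  25:1893  26:2081  27:2320  28:1099  29:1380  30:3125  31:1043
  32:1720  33:1981  34:2467  35:1817  36:1162  37:2608  38:1191  39:2662
  40:403  41:84  42:2711  43:1716  44:1085  45:1465  46:2839  47:1399
  48:939  49:971  50:1697  51:50  52:1537  53:2862  54:109  55:1869
  56:3147
Giant step factor: 224^(-57) ≡ 3009 (mod 3221).
Scan 3015·3009^i mod 3221 for i = 0, 1, …:
  i=0: 3015   i=1: 1799   i=2: 1911   i=3: 714
  i=4: 19   i=5: 2414   i=6: 371   i=7: 1873
  i=8: 2328   i=9: 2498     …   i=50: 2944
  i=51: 746
Match at i=51, j=4: n = 51·57 + 4 = 2911.

2911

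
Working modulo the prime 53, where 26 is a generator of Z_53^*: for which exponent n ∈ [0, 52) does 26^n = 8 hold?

23

Successive powers of 26 modulo 53:
  26^0=1  26^1=26  26^2=40  26^3=33  26^4=10  26^5=48
  26^6=29  26^7=12  26^8=47  26^9=3  26^10=25  26^11=14
  26^12=46  26^13=30  26^14=38  26^15=34  26^16=36  26^17=35
  26^18=9  26^19=22  26^20=42  26^21=32  26^22=37  26^23=8
So 26^23 ≡ 8 (mod 53), giving n = 23.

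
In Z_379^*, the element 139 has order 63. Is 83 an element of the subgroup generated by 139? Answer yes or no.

83 ∈ ⟨139⟩ iff 83^63 ≡ 1 (mod 379), since |⟨139⟩| = 63.
83^63 mod 379 = 1.
Since 1 = 1, 83 lies in the subgroup.

yes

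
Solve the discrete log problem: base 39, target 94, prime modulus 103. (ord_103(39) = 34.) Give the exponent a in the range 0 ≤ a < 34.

3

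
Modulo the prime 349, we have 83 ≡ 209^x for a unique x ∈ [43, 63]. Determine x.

Compute 209^43 mod 349 = 59, then multiply by 209 repeatedly:
  209^43=59  209^44=116  209^45=163  209^46=214  209^47=54
  209^48=118  209^49=232  209^50=326  209^51=79  209^52=108
  209^53=236  209^54=115  209^55=303  209^56=158  209^57=216
  209^58=123  209^59=230  209^60=257  209^61=316  209^62=83
Found 83 at exponent 62.

62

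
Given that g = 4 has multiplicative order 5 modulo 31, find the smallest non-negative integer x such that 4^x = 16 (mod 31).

2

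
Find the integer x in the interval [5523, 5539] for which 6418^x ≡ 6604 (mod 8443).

5528

Compute 6418^5523 mod 8443 = 5076, then multiply by 6418 repeatedly:
  6418^5523=5076  6418^5524=4674  6418^5525=8196  6418^5526=2038  6418^5527=1677
  6418^5528=6604
Found 6604 at exponent 5528.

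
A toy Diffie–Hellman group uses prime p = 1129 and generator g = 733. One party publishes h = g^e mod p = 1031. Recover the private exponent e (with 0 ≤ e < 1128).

Baby-step giant-step with m = ceil(sqrt(1128)) = 34.
Baby table (733^j mod 1129 for j=0..33):
  0:1  1:733  2:1014  3:380  4:806  5:331  6:1017  7:321
  8:461  9:342  10:48  11:185  12:125  13:176  14:302  15:82
  16:269  17:731  18:677  19:610  20:46  21:977  22:355  23:545
  24:948  25:549  26:493  27:89  28:884  29:1055  30:1079  31:607
  32:105  33:193
Giant step factor: 733^(-34) ≡ 128 (mod 1129).
Scan 1031·128^i mod 1129 for i = 0, 1, …:
  i=0: 1031   i=1: 1004   i=2: 935   i=3: 6
  i=4: 768   i=5: 81   i=6: 207   i=7: 529
  i=8: 1101   i=9: 932     …   i=16: 1121
  i=17: 105
Match at i=17, j=32: e = 17·34 + 32 = 610.

610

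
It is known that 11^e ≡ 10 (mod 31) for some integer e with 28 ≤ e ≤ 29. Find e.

28

Compute 11^28 mod 31 = 10, then multiply by 11 repeatedly:
  11^28=10
Found 10 at exponent 28.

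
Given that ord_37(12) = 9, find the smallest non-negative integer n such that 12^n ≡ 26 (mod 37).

Successive powers of 12 modulo 37:
  12^0=1  12^1=12  12^2=33  12^3=26
So 12^3 ≡ 26 (mod 37), giving n = 3.

3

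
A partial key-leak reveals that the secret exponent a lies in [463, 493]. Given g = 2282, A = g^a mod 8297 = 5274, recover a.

481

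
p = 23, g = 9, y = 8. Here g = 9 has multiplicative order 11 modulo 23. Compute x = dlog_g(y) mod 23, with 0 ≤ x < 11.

Successive powers of 9 modulo 23:
  9^0=1  9^1=9  9^2=12  9^3=16  9^4=6  9^5=8
So 9^5 ≡ 8 (mod 23), giving x = 5.

5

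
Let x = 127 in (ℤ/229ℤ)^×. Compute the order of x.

228

The order of 127 must divide p − 1 = 228 = 2^2 · 3 · 19.
Divisors: 1, 2, 3, 4, 6, 12, 19, 38, 57, 76, 114, 228.
Check each in increasing order: 127^1 ≡ 127;  127^2 ≡ 99;  127^3 ≡ 207;  127^4 ≡ 183;  127^6 ≡ 26;  127^12 ≡ 218;  127^19 ≡ 89;  127^38 ≡ 135;  127^57 ≡ 107;  127^76 ≡ 134;  127^114 ≡ 228;  127^228 ≡ 1.
Smallest exponent giving 1 is 228.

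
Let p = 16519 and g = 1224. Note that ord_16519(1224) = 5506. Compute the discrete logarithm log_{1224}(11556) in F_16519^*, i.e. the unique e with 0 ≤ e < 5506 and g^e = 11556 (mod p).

4942

Baby-step giant-step with m = ceil(sqrt(5506)) = 75.
Baby table (1224^j mod 16519 for j=0..74):
  0:1  1:1224  2:11466  3:9753  4:10954  5:10787  6:4607  7:5989
  8:12619  9:391  10:16052  11:6557  12:14053  13:4593  14:5372  15:766
  16:12520  17:11367  18:4210  19:15631  20:3342  21:10415  22:11811  23:2539
  24:2164  25:5696  26:886  27:10729  28:16210  29:1721  30:8591  31:9300
  32:1609  33:3655  34:13590  35:16046  36:15732  37:11333  38:12151  39:5724
  40:2120  41:1397  42:8471  43:11091  44:13285  45:6144  46:4111  47:10088
  48:8019  49:2970  50:1100  51:8361  52:8603  53:7469  54:7049  55:5058
  56:12886  57:13338  58:4940  59:606  60:14908  61:10416  62:13035  63:14005
  64:11917  65:131  66:11673  67:15336  68:5680  69:14340  70:8982  71:8833
  72:8166  73:1189  74:1664
Giant step factor: 1224^(-75) ≡ 11741 (mod 16519).
Scan 11556·11741^i mod 16519 for i = 0, 1, …:
  i=0: 11556   i=1: 8449   i=2: 3114   i=3: 4927
  i=4: 14888   i=5: 12469   i=6: 7151   i=7: 10333
  i=8: 4217   i=9: 4354     …   i=64: 2652
  i=65: 15336
Match at i=65, j=67: e = 65·75 + 67 = 4942.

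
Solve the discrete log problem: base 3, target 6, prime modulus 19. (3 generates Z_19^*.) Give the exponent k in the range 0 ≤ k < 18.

8

Successive powers of 3 modulo 19:
  3^0=1  3^1=3  3^2=9  3^3=8  3^4=5  3^5=15
  3^6=7  3^7=2  3^8=6
So 3^8 ≡ 6 (mod 19), giving k = 8.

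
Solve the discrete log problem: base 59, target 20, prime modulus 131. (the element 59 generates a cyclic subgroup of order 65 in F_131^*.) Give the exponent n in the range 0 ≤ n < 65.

64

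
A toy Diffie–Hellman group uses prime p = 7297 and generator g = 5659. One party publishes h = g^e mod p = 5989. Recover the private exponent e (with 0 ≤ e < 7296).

785

Baby-step giant-step with m = ceil(sqrt(7296)) = 86.
Baby table (5659^j mod 7297 for j=0..85):
  0:1  1:5659  2:5045  3:3791  4:89  5:158  6:3888  7:1737
  8:624  9:6765  10:3073  11:1356  12:4457  13:3731  14:3508  15:3932
  16:2635  17:3694  18:5738  19:6989  20:1011  21:401  22:7189  23:1776
  24:2415  25:6501  26:4982  27:4827  28:3322  29:2126  30:5578  31:6377
  32:3778  33:6789  34:246  35:5684  36:580  37:5867  38:3  39:2383
  40:541  41:4076  42:267  43:474  44:4367  45:5211  46:1872  47:5701
  48:1922  49:4068  50:6074  51:3896  52:3227  53:4499  54:608  55:3785
  56:2620  57:6373  58:3033  59:1203  60:6973  61:5328  62:7245  63:4909
  64:352  65:7184  66:2669  67:6378  68:2140  69:4537  70:4037  71:5773
  72:738  73:2458  74:1740  75:3007  76:9  77:7149  78:1623  79:4931
  80:801  81:1422  82:5804  83:1039  84:5616  85:2509
Giant step factor: 5659^(-86) ≡ 6339 (mod 7297).
Scan 5989·6339^i mod 7297 for i = 0, 1, …:
  i=0: 5989   i=1: 5277   i=2: 1455   i=3: 7134
  i=4: 2917   i=5: 265   i=6: 1525   i=7: 5747
  i=8: 3609   i=9: 1356
Match at i=9, j=11: e = 9·86 + 11 = 785.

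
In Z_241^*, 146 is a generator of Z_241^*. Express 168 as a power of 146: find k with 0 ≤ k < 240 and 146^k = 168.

231

Baby-step giant-step with m = ceil(sqrt(240)) = 16.
Baby table (146^j mod 241 for j=0..15):
  0:1  1:146  2:108  3:103  4:96  5:38  6:5  7:7
  8:58  9:33  10:239  11:190  12:25  13:35  14:49  15:165
Giant step factor: 146^(-16) ≡ 24 (mod 241).
Scan 168·24^i mod 241 for i = 0, 1, …:
  i=0: 168   i=1: 176   i=2: 127   i=3: 156
  i=4: 129   i=5: 204   i=6: 76   i=7: 137
  i=8: 155   i=9: 105     …   i=13: 171
  i=14: 7
Match at i=14, j=7: k = 14·16 + 7 = 231.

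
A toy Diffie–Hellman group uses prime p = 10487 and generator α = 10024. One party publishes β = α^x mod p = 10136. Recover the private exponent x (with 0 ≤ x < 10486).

Baby-step giant-step with m = ceil(sqrt(10486)) = 103.
Baby table (10024^j mod 10487 for j=0..102):
  0:1  1:10024  2:4629  3:6608  4:2700  5:8340  6:8283  7:3213
  8:1535  9:2411  10:5816  11:2351  12:2135  13:7760  14:4161  15:3065
  16:7137  17:9461  18:3123  19:1257  20:5281  21:8855  22:552  23:6599
  24:6867  25:8627  26:1246  27:10374  28:10371  29:1273  30:8360  31:9510
  32:1410  33:7851  34:3976  35:4824  36:219  37:3473  38:6999  39:10433
  40:4028  41:1722  42:10213  43:1018  44:581  45:3659  46:4777  47:1006
  48:6137  49:546  50:9377  51:67  52:440  53:6020  54:2282  55:2621
  56:2969  57:9637  58:5531  59:8462  60:4232  61:1653  62:212  63:6714
  64:6057  65:6125  66:6102  67:6264  68:4667  69:9988  70:323  71:7756
  72:6013  73:5523  74:1679  75:9148  76:1224  77:10073  78:2916  79:2715
  80:1395  81:4309  82:7950  83:87  84:1667  85:4217  86:8598  87:4186
  88:1977  89:7505  90:6869  91:7701  92:17  93:2616  94:5284  95:7466
  96:3952  97:5449  98:4480  99:2186  100:5121  101:9526  102:4489
Giant step factor: 10024^(-103) ≡ 5712 (mod 10487).
Scan 10136·5712^i mod 10487 for i = 0, 1, …:
  i=0: 10136   i=1: 8592   i=2: 8831   i=3: 202
  i=4: 254   i=5: 3642   i=6: 7383   i=7: 3469
  i=8: 4985   i=9: 2115     …   i=15: 7141
  i=16: 5449
Match at i=16, j=97: x = 16·103 + 97 = 1745.

1745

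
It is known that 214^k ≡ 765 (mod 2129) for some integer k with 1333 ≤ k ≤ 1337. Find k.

1334

Compute 214^1333 mod 2129 = 889, then multiply by 214 repeatedly:
  214^1333=889  214^1334=765
Found 765 at exponent 1334.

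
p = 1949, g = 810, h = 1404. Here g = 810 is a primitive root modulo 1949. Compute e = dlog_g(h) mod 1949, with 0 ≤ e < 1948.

Baby-step giant-step with m = ceil(sqrt(1948)) = 45.
Baby table (810^j mod 1949 for j=0..44):
  0:1  1:810  2:1236  3:1323  4:1629  5:17  6:127  7:1522
  8:1052  9:407  10:289  11:210  12:537  13:343  14:1072  15:1015
  16:1621  17:1333  18:1933  19:683  20:1663  21:271  22:1222  23:1677
  24:1866  25:985  26:709  27:1284  28:1223  29:538  30:1153  31:359
  32:389  33:1301  34:1350  35:111  36:256  37:766  38:678  39:1511
  40:1887  41:454  42:1328  43:1781  44:350
Giant step factor: 810^(-45) ≡ 1189 (mod 1949).
Scan 1404·1189^i mod 1949 for i = 0, 1, …:
  i=0: 1404   i=1: 1012   i=2: 735   i=3: 763
  i=4: 922   i=5: 920   i=6: 491   i=7: 1048
  i=8: 661   i=9: 482     …   i=35: 185
  i=36: 1677
Match at i=36, j=23: e = 36·45 + 23 = 1643.

1643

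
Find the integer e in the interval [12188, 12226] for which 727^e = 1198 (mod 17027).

12218

Compute 727^12188 mod 17027 = 14210, then multiply by 727 repeatedly:
  727^12188=14210  727^12189=12308  727^12190=8741  727^12191=3636  727^12192=4187
  727^12193=13143  727^12194=2814  727^12195=2538  727^12196=6210  727^12197=2515
  727^12198=6516  727^12199=3626  727^12200=13944  727^12201=6223  727^12202=11966
  727^12203=15512  727^12204=5350  727^12205=7294  727^12206=7341  727^12207=7456
  727^12208=5926  727^12209=371  727^12210=14312  727^12211=1327  727^12212=11217
  727^12213=15853  727^12214=14879  727^12215=4888  727^12216=11960  727^12217=11150
  727^12218=1198
Found 1198 at exponent 12218.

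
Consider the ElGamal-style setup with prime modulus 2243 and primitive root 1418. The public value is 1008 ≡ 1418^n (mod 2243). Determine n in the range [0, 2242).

340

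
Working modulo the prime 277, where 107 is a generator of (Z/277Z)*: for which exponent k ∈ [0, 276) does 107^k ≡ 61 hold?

15

Baby-step giant-step with m = ceil(sqrt(276)) = 17.
Baby table (107^j mod 277 for j=0..16):
  0:1  1:107  2:92  3:149  4:154  5:135  6:41  7:232
  8:171  9:15  10:220  11:272  12:19  13:94  14:86  15:61
  16:156
Giant step factor: 107^(-17) ≡ 227 (mod 277).
Scan 61·227^i mod 277 for i = 0, 1, …:
  i=0: 61
Match at i=0, j=15: k = 0·17 + 15 = 15.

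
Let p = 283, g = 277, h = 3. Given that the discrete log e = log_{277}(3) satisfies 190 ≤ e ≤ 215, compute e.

Compute 277^190 mod 283 = 169, then multiply by 277 repeatedly:
  277^190=169  277^191=118  277^192=141  277^193=3
Found 3 at exponent 193.

193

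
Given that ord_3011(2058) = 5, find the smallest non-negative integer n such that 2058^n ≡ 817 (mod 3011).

3

Successive powers of 2058 modulo 3011:
  2058^0=1  2058^1=2058  2058^2=1898  2058^3=817
So 2058^3 ≡ 817 (mod 3011), giving n = 3.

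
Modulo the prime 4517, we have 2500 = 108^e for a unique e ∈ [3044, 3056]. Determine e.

Compute 108^3044 mod 4517 = 104, then multiply by 108 repeatedly:
  108^3044=104  108^3045=2198  108^3046=2500
Found 2500 at exponent 3046.

3046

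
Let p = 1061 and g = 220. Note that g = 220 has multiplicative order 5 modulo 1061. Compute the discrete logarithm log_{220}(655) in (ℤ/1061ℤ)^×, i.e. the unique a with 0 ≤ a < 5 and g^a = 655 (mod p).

Successive powers of 220 modulo 1061:
  220^0=1  220^1=220  220^2=655
So 220^2 ≡ 655 (mod 1061), giving a = 2.

2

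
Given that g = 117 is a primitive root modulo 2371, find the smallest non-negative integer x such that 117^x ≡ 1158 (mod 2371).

2342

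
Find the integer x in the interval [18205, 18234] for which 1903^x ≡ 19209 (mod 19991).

18220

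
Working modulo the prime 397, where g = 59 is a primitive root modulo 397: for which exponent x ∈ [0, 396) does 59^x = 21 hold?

265

Baby-step giant-step with m = ceil(sqrt(396)) = 20.
Baby table (59^j mod 397 for j=0..19):
  0:1  1:59  2:305  3:130  4:127  5:347  6:226  7:233
  8:249  9:2  10:118  11:213  12:260  13:254  14:297  15:55
  16:69  17:101  18:4  19:236
Giant step factor: 59^(-20) ≡ 178 (mod 397).
Scan 21·178^i mod 397 for i = 0, 1, …:
  i=0: 21   i=1: 165   i=2: 389   i=3: 164
  i=4: 211   i=5: 240   i=6: 241   i=7: 22
  i=8: 343   i=9: 313   i=10: 134   i=11: 32
  i=12: 138   i=13: 347
Match at i=13, j=5: x = 13·20 + 5 = 265.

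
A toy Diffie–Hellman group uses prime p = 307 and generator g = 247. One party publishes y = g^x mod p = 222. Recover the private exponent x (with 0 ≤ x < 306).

208

Baby-step giant-step with m = ceil(sqrt(306)) = 18.
Baby table (247^j mod 307 for j=0..17):
  0:1  1:247  2:223  3:128  4:302  5:300  6:113  7:281
  8:25  9:35  10:49  11:130  12:182  13:132  14:62  15:271
  16:11  17:261
Giant step factor: 247^(-18) ≡ 102 (mod 307).
Scan 222·102^i mod 307 for i = 0, 1, …:
  i=0: 222   i=1: 233   i=2: 127   i=3: 60
  i=4: 287   i=5: 109   i=6: 66   i=7: 285
  i=8: 212   i=9: 134   i=10: 160   i=11: 49
Match at i=11, j=10: x = 11·18 + 10 = 208.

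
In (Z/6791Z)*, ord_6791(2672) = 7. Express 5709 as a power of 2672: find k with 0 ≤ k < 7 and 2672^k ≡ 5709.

4

Successive powers of 2672 modulo 6791:
  2672^0=1  2672^1=2672  2672^2=2243  2672^3=3634  2672^4=5709
So 2672^4 ≡ 5709 (mod 6791), giving k = 4.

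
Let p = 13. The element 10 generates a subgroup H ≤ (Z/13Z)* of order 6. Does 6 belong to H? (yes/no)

no

⟨10⟩ has order 6; its elements mod 13 are {1, 3, 4, 9, 10, 12}.
6 is not in this set.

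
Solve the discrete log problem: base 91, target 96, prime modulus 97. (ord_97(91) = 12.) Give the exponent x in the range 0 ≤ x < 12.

Successive powers of 91 modulo 97:
  91^0=1  91^1=91  91^2=36  91^3=75  91^4=35  91^5=81
  91^6=96
So 91^6 ≡ 96 (mod 97), giving x = 6.

6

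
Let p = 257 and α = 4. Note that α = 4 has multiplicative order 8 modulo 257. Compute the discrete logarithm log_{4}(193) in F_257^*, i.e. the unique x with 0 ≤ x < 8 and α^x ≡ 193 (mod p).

7

Successive powers of 4 modulo 257:
  4^0=1  4^1=4  4^2=16  4^3=64  4^4=256  4^5=253
  4^6=241  4^7=193
So 4^7 ≡ 193 (mod 257), giving x = 7.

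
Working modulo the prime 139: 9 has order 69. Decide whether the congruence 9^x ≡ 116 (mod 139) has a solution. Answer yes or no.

yes

116 ∈ ⟨9⟩ iff 116^69 ≡ 1 (mod 139), since |⟨9⟩| = 69.
116^69 mod 139 = 1.
Since 1 = 1, 116 lies in the subgroup.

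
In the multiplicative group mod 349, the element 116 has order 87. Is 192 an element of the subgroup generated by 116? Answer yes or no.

yes

192 ∈ ⟨116⟩ iff 192^87 ≡ 1 (mod 349), since |⟨116⟩| = 87.
192^87 mod 349 = 1.
Since 1 = 1, 192 lies in the subgroup.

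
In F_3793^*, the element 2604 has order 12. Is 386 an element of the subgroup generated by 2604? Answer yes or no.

yes

⟨2604⟩ has order 12; its elements mod 3793 are {1, 386, 803, 1068, 1069, 1189, 2604, 2724, 2725, 2990, 3407, 3792}.
386 is in this set.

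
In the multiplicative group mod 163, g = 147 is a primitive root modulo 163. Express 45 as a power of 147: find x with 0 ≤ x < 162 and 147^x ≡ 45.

115

Baby-step giant-step with m = ceil(sqrt(162)) = 13.
Baby table (147^j mod 163 for j=0..12):
  0:1  1:147  2:93  3:142  4:10  5:3  6:115  7:116
  8:100  9:30  10:9  11:19  12:22
Giant step factor: 147^(-13) ≡ 94 (mod 163).
Scan 45·94^i mod 163 for i = 0, 1, …:
  i=0: 45   i=1: 155   i=2: 63   i=3: 54
  i=4: 23   i=5: 43   i=6: 130   i=7: 158
  i=8: 19
Match at i=8, j=11: x = 8·13 + 11 = 115.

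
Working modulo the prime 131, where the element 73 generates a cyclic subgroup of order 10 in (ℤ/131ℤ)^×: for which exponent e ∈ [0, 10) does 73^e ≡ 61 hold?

4

Successive powers of 73 modulo 131:
  73^0=1  73^1=73  73^2=89  73^3=78  73^4=61
So 73^4 ≡ 61 (mod 131), giving e = 4.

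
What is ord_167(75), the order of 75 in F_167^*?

The order of 75 must divide p − 1 = 166 = 2 · 83.
Divisors: 1, 2, 83, 166.
Check each in increasing order: 75^1 ≡ 75;  75^2 ≡ 114;  75^83 ≡ 1.
Smallest exponent giving 1 is 83.

83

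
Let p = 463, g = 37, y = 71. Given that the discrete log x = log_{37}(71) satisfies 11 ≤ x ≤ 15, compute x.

Compute 37^11 mod 463 = 212, then multiply by 37 repeatedly:
  37^11=212  37^12=436  37^13=390  37^14=77  37^15=71
Found 71 at exponent 15.

15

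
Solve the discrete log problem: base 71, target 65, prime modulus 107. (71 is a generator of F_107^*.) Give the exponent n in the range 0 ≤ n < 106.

Baby-step giant-step with m = ceil(sqrt(106)) = 11.
Baby table (71^j mod 107 for j=0..10):
  0:1  1:71  2:12  3:103  4:37  5:59  6:16  7:66
  8:85  9:43  10:57
Giant step factor: 71^(-11) ≡ 45 (mod 107).
Scan 65·45^i mod 107 for i = 0, 1, …:
  i=0: 65   i=1: 36   i=2: 15   i=3: 33
  i=4: 94   i=5: 57
Match at i=5, j=10: n = 5·11 + 10 = 65.

65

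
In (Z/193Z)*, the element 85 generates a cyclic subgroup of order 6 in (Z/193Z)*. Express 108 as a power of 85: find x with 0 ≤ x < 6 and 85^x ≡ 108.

4

Successive powers of 85 modulo 193:
  85^0=1  85^1=85  85^2=84  85^3=192  85^4=108
So 85^4 ≡ 108 (mod 193), giving x = 4.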